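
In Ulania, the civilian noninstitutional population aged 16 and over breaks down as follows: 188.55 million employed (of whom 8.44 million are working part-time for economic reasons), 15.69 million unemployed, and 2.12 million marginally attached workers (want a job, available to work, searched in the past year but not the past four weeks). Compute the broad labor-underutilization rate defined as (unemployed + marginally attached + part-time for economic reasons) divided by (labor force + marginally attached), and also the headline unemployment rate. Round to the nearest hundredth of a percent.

Broad underutilization rate ≈ 12.72%; headline unemployment rate ≈ 7.68%.

Labor force = 188.55 + 15.69 = 204.24 million.
Numerator = 15.69 + 2.12 + 8.44 = 26.25 million.
Denominator = 204.24 + 2.12 = 206.36 million.
Broad rate = 26.25 / 206.36 = 12.72%.
Headline unemployment rate = 15.69 / 204.24 = 7.68%.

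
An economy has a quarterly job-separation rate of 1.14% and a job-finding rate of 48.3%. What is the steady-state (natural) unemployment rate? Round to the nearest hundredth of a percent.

At steady state the flows balance: s·E = f·U, so U/(E+U) = s/(s+f).
u* = 1.14 / (1.14 + 48.3) = 1.14 / 49.44 = 2.31%.

Steady-state unemployment rate ≈ 2.31%.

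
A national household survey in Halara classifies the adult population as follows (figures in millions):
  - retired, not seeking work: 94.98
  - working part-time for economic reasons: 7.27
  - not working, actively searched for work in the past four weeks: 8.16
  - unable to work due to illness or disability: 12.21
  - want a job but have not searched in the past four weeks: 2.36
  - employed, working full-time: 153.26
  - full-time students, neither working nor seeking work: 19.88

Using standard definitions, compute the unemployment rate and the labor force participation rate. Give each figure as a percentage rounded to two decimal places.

Unemployment rate ≈ 4.84%; labor force participation rate ≈ 56.58%.

Employed = 7.27 + 153.26 = 160.53 million (anyone who worked, including part-time for economic reasons, counts as employed).
Unemployed = 8.16 million.
Labor force = 160.53 + 8.16 = 168.69 million.
Not in labor force = 94.98 + 12.21 + 2.36 + 19.88 = 129.43 million (those not working and not actively searching are outside the labor force — including those who want a job but have given up searching).
Civilian working-age population = 168.69 + 129.43 = 298.12 million.
Unemployment rate = 8.16 / 168.69 = 4.84%.
Labor force participation rate = 168.69 / 298.12 = 56.58%.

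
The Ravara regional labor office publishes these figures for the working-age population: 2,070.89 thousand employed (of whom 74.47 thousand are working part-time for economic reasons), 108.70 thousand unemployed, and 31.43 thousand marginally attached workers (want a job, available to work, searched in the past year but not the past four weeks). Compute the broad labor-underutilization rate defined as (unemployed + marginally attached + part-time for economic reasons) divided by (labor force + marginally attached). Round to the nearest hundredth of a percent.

Labor force = 2,070.89 + 108.70 = 2,179.59 thousand.
Numerator = 108.70 + 31.43 + 74.47 = 214.60 thousand.
Denominator = 2,179.59 + 31.43 = 2,211.02 thousand.
Broad rate = 214.60 / 2,211.02 = 9.71%.

Broad underutilization rate ≈ 9.71%.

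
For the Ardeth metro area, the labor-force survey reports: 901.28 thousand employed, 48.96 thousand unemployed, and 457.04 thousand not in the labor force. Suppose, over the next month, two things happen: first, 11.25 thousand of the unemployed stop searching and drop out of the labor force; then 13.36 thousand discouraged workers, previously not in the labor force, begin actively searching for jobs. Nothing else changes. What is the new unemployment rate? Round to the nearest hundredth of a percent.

Initially, labor force = 901.28 + 48.96 = 950.24 thousand, so u = 48.96/950.24 = 5.15%.
After the first change, unemployed and labor force both fall by 11.25 → E = 901.28, U = 37.71, labor force = 938.99 thousand.
After the second change, unemployed and labor force both rise by 13.36 → E = 901.28, U = 51.07, labor force = 952.35 thousand.
New unemployment rate = 51.07 / 952.35 = 5.36%.

New unemployment rate ≈ 5.36%.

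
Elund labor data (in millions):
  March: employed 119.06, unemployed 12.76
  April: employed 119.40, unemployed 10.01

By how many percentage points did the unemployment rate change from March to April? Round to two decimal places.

The unemployment rate changed by −1.94 percentage points.

March: labor force = 119.06 + 12.76 = 131.82; u = 12.76/131.82 = 9.68%.
April: labor force = 119.40 + 10.01 = 129.41; u = 10.01/129.41 = 7.74%.
Change = 7.74% − 9.68% = −1.94 pp.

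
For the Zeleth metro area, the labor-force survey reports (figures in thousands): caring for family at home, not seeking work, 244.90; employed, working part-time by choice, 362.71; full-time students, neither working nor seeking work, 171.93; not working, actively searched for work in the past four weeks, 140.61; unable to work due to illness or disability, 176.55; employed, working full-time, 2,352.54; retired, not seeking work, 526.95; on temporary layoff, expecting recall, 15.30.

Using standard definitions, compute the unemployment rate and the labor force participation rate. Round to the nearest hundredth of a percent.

Unemployment rate ≈ 5.43%; labor force participation rate ≈ 71.93%.

Employed = 362.71 + 2,352.54 = 2,715.25 thousand.
Unemployed = 140.61 + 15.30 = 155.91 thousand (jobless and actively searching, or on temporary layoff).
Labor force = 2,715.25 + 155.91 = 2,871.16 thousand.
Not in labor force = 244.90 + 171.93 + 176.55 + 526.95 = 1,120.33 thousand (those not working and not actively searching are outside the labor force).
Civilian working-age population = 2,871.16 + 1,120.33 = 3,991.49 thousand.
Unemployment rate = 155.91 / 2,871.16 = 5.43%.
Labor force participation rate = 2,871.16 / 3,991.49 = 71.93%.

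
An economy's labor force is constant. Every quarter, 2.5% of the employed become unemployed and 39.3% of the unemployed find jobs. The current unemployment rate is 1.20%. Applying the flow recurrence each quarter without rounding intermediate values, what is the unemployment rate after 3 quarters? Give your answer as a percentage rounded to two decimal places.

Unemployment rate after three quarters ≈ 5.04%.

With a fixed labor force, u_{t+1} = u_t + s·(1−u_t) − f·u_t = u_t·(1−s−f) + s.
Here 1−s−f = 0.582 and s = 0.025.
u_1 = 0.012000 × 0.582 + 0.025 = 0.031984.
u_2 = 0.031984 × 0.582 + 0.025 = 0.043615.
u_3 = 0.043615 × 0.582 + 0.025 = 0.050384.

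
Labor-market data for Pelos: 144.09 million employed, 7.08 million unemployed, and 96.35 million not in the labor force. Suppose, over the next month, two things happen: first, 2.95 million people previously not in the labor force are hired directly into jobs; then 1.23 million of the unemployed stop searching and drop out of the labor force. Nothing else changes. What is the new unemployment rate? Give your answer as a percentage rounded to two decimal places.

New unemployment rate ≈ 3.83%.

Initially, labor force = 144.09 + 7.08 = 151.17 million, so u = 7.08/151.17 = 4.68%.
After the first change, employed and labor force both rise by 2.95; unemployed unchanged → E = 147.04, U = 7.08, labor force = 154.12 million.
After the second change, unemployed and labor force both fall by 1.23 → E = 147.04, U = 5.85, labor force = 152.89 million.
New unemployment rate = 5.85 / 152.89 = 3.83%.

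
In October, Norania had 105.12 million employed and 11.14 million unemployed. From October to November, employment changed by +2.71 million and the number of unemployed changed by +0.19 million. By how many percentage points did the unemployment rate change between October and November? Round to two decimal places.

October: labor force = 105.12 + 11.14 = 116.26; u = 11.14/116.26 = 9.58%.
November: labor force = 107.83 + 11.33 = 119.16; u = 11.33/119.16 = 9.51%.
Change = 9.51% − 9.58% = −0.07 pp.

The unemployment rate changed by −0.07 percentage points.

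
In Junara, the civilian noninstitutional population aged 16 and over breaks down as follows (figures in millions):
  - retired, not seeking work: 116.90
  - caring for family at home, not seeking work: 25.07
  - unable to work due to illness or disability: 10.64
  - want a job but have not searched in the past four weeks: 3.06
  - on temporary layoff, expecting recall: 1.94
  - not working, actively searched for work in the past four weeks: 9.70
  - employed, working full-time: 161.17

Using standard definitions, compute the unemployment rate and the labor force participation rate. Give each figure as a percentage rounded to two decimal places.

Employed = 161.17 million.
Unemployed = 1.94 + 9.70 = 11.64 million (jobless and actively searching, or on temporary layoff).
Labor force = 161.17 + 11.64 = 172.81 million.
Not in labor force = 116.90 + 25.07 + 10.64 + 3.06 = 155.67 million (those not working and not actively searching are outside the labor force — including those who want a job but have given up searching).
Civilian working-age population = 172.81 + 155.67 = 328.48 million.
Unemployment rate = 11.64 / 172.81 = 6.74%.
Labor force participation rate = 172.81 / 328.48 = 52.61%.

Unemployment rate ≈ 6.74%; labor force participation rate ≈ 52.61%.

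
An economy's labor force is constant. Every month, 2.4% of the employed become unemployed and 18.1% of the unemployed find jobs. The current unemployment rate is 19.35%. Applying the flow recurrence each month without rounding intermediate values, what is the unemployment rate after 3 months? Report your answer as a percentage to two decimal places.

With a fixed labor force, u_{t+1} = u_t + s·(1−u_t) − f·u_t = u_t·(1−s−f) + s.
Here 1−s−f = 0.795 and s = 0.024.
u_1 = 0.193500 × 0.795 + 0.024 = 0.177833.
u_2 = 0.177833 × 0.795 + 0.024 = 0.165377.
u_3 = 0.165377 × 0.795 + 0.024 = 0.155475.

Unemployment rate after three months ≈ 15.55%.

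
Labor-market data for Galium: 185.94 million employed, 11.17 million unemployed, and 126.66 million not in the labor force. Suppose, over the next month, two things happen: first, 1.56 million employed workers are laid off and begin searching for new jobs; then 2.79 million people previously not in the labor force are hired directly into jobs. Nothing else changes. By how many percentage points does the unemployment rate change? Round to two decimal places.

Initially, labor force = 185.94 + 11.17 = 197.11 million, so u = 11.17/197.11 = 5.67%.
After the first change, employed falls and unemployed rises by 1.56; labor force unchanged → E = 184.38, U = 12.73, labor force = 197.11 million.
After the second change, employed and labor force both rise by 2.79; unemployed unchanged → E = 187.17, U = 12.73, labor force = 199.90 million.
New unemployment rate = 12.73 / 199.90 = 6.37%.
Change = 6.37% − 5.67% = +0.70 percentage points.

The unemployment rate changes by +0.70 percentage points.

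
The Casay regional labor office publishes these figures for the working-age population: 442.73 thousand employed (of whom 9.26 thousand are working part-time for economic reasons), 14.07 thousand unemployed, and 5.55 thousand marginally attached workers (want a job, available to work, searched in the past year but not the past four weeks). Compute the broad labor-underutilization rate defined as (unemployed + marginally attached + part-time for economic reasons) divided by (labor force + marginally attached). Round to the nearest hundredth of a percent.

Labor force = 442.73 + 14.07 = 456.80 thousand.
Numerator = 14.07 + 5.55 + 9.26 = 28.88 thousand.
Denominator = 456.80 + 5.55 = 462.35 thousand.
Broad rate = 28.88 / 462.35 = 6.25%.

Broad underutilization rate ≈ 6.25%.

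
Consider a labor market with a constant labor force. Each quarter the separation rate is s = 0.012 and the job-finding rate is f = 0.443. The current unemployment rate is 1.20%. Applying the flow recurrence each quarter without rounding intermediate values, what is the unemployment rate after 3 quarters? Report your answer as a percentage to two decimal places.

Unemployment rate after three quarters ≈ 2.40%.

With a fixed labor force, u_{t+1} = u_t + s·(1−u_t) − f·u_t = u_t·(1−s−f) + s.
Here 1−s−f = 0.545 and s = 0.012.
u_1 = 0.012000 × 0.545 + 0.012 = 0.018540.
u_2 = 0.018540 × 0.545 + 0.012 = 0.022104.
u_3 = 0.022104 × 0.545 + 0.012 = 0.024047.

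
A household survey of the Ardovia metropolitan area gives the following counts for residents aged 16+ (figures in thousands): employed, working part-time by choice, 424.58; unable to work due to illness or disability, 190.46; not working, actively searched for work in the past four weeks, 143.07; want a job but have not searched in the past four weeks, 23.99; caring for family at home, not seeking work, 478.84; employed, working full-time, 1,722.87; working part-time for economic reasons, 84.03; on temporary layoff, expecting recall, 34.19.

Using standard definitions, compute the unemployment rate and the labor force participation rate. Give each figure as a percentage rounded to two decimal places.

Unemployment rate ≈ 7.36%; labor force participation rate ≈ 77.65%.

Employed = 424.58 + 1,722.87 + 84.03 = 2,231.48 thousand (anyone who worked, including part-time for economic reasons, counts as employed).
Unemployed = 143.07 + 34.19 = 177.26 thousand (jobless and actively searching, or on temporary layoff).
Labor force = 2,231.48 + 177.26 = 2,408.74 thousand.
Not in labor force = 190.46 + 23.99 + 478.84 = 693.29 thousand (those not working and not actively searching are outside the labor force — including those who want a job but have given up searching).
Civilian working-age population = 2,408.74 + 693.29 = 3,102.03 thousand.
Unemployment rate = 177.26 / 2,408.74 = 7.36%.
Labor force participation rate = 2,408.74 / 3,102.03 = 77.65%.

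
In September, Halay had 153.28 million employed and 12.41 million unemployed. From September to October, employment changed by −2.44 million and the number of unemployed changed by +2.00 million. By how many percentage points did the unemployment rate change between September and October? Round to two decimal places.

September: labor force = 153.28 + 12.41 = 165.69; u = 12.41/165.69 = 7.49%.
October: labor force = 150.84 + 14.41 = 165.25; u = 14.41/165.25 = 8.72%.
Change = 8.72% − 7.49% = +1.23 pp.

The unemployment rate changed by +1.23 percentage points.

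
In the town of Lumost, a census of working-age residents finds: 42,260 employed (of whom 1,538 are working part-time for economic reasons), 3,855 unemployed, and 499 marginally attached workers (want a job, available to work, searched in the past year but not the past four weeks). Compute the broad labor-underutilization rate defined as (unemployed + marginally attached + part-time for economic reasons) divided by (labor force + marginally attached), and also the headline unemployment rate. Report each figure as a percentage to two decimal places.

Labor force = 42,260 + 3,855 = 46,115.
Numerator = 3,855 + 499 + 1,538 = 5,892.
Denominator = 46,115 + 499 = 46,614.
Broad rate = 5,892 / 46,614 = 12.64%.
Headline unemployment rate = 3,855 / 46,115 = 8.36%.

Broad underutilization rate ≈ 12.64%; headline unemployment rate ≈ 8.36%.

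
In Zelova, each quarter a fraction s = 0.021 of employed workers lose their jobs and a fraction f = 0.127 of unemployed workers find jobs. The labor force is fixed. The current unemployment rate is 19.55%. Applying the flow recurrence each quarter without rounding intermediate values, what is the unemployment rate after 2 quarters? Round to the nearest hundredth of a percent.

Unemployment rate after two quarters ≈ 18.08%.

With a fixed labor force, u_{t+1} = u_t + s·(1−u_t) − f·u_t = u_t·(1−s−f) + s.
Here 1−s−f = 0.852 and s = 0.021.
u_1 = 0.195500 × 0.852 + 0.021 = 0.187566.
u_2 = 0.187566 × 0.852 + 0.021 = 0.180806.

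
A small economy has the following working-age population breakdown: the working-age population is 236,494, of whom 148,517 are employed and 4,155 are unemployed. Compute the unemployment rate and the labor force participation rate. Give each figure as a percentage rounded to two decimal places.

Labor force = employed + unemployed = 148,517 + 4,155 = 152,672.
Unemployment rate = 4,155 / 152,672 = 2.72%.
Labor force participation rate = 152,672 / 236,494 = 64.56%.

Unemployment rate ≈ 2.72%; labor force participation rate ≈ 64.56%.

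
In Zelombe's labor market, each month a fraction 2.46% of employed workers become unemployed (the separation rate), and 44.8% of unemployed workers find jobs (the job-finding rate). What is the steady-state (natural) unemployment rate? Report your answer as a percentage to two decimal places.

At steady state the flows balance: s·E = f·U, so U/(E+U) = s/(s+f).
u* = 2.46 / (2.46 + 44.8) = 2.46 / 47.26 = 5.21%.

Steady-state unemployment rate ≈ 5.21%.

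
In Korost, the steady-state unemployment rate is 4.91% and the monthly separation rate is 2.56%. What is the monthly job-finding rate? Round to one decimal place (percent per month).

From u* = s/(s+f): f = s·(1−u)/u.
f = 2.56 × (1 − 0.0491) / 0.0491 = 2.4343 / 0.0491 ≈ 49.6% per month.

Job-finding rate ≈ 49.6% per month.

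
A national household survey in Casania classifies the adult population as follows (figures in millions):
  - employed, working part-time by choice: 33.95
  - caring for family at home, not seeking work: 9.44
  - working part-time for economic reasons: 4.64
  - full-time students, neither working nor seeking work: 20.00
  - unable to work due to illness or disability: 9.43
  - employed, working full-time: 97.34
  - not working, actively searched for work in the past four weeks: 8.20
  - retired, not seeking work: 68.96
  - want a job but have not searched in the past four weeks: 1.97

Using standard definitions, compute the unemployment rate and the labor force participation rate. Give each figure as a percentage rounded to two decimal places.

Employed = 33.95 + 4.64 + 97.34 = 135.93 million (anyone who worked, including part-time for economic reasons, counts as employed).
Unemployed = 8.20 million.
Labor force = 135.93 + 8.20 = 144.13 million.
Not in labor force = 9.44 + 20.00 + 9.43 + 68.96 + 1.97 = 109.80 million (those not working and not actively searching are outside the labor force — including those who want a job but have given up searching).
Civilian working-age population = 144.13 + 109.80 = 253.93 million.
Unemployment rate = 8.20 / 144.13 = 5.69%.
Labor force participation rate = 144.13 / 253.93 = 56.76%.

Unemployment rate ≈ 5.69%; labor force participation rate ≈ 56.76%.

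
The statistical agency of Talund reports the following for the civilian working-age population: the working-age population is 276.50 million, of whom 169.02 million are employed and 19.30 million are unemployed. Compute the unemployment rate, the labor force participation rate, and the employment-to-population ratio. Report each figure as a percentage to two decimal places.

Labor force = employed + unemployed = 169.02 + 19.30 = 188.32 million.
Unemployment rate = 19.30 / 188.32 = 10.25%.
Labor force participation rate = 188.32 / 276.50 = 68.11%.
Employment-population ratio = 169.02 / 276.50 = 61.13%.

Unemployment rate ≈ 10.25%; labor force participation rate ≈ 68.11%; employment-population ratio ≈ 61.13%.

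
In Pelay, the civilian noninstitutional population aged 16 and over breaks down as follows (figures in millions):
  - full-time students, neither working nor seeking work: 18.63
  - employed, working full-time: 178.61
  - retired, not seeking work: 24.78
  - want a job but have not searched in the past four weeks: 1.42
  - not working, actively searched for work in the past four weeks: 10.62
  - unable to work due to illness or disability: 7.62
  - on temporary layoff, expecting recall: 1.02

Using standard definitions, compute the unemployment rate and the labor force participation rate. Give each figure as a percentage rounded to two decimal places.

Employed = 178.61 million.
Unemployed = 10.62 + 1.02 = 11.64 million (jobless and actively searching, or on temporary layoff).
Labor force = 178.61 + 11.64 = 190.25 million.
Not in labor force = 18.63 + 24.78 + 1.42 + 7.62 = 52.45 million (those not working and not actively searching are outside the labor force — including those who want a job but have given up searching).
Civilian working-age population = 190.25 + 52.45 = 242.70 million.
Unemployment rate = 11.64 / 190.25 = 6.12%.
Labor force participation rate = 190.25 / 242.70 = 78.39%.

Unemployment rate ≈ 6.12%; labor force participation rate ≈ 78.39%.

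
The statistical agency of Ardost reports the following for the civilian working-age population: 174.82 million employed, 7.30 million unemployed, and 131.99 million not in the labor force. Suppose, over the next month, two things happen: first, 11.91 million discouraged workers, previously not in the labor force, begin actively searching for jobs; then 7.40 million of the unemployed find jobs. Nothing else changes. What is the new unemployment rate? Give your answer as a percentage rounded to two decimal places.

Initially, labor force = 174.82 + 7.30 = 182.12 million, so u = 7.30/182.12 = 4.01%.
After the first change, unemployed and labor force both rise by 11.91 → E = 174.82, U = 19.21, labor force = 194.03 million.
After the second change, unemployed falls and employed rises by 7.40; labor force unchanged → E = 182.22, U = 11.81, labor force = 194.03 million.
New unemployment rate = 11.81 / 194.03 = 6.09%.

New unemployment rate ≈ 6.09%.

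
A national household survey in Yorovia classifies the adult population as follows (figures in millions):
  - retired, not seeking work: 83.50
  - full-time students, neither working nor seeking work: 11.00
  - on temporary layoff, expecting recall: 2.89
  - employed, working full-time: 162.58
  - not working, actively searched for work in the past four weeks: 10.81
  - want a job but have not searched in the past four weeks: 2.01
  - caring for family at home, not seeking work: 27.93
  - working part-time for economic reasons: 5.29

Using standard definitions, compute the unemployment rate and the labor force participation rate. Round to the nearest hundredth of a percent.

Unemployment rate ≈ 7.55%; labor force participation rate ≈ 59.33%.

Employed = 162.58 + 5.29 = 167.87 million (anyone who worked, including part-time for economic reasons, counts as employed).
Unemployed = 2.89 + 10.81 = 13.70 million (jobless and actively searching, or on temporary layoff).
Labor force = 167.87 + 13.70 = 181.57 million.
Not in labor force = 83.50 + 11.00 + 2.01 + 27.93 = 124.44 million (those not working and not actively searching are outside the labor force — including those who want a job but have given up searching).
Civilian working-age population = 181.57 + 124.44 = 306.01 million.
Unemployment rate = 13.70 / 181.57 = 7.55%.
Labor force participation rate = 181.57 / 306.01 = 59.33%.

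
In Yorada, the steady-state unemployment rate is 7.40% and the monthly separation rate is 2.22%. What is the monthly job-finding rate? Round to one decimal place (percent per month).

From u* = s/(s+f): f = s·(1−u)/u.
f = 2.22 × (1 − 0.0740) / 0.0740 = 2.0557 / 0.0740 ≈ 27.8% per month.

Job-finding rate ≈ 27.8% per month.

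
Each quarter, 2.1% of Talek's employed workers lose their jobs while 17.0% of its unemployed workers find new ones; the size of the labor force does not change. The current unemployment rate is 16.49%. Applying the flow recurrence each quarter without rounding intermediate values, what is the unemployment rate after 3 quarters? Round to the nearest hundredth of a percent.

With a fixed labor force, u_{t+1} = u_t + s·(1−u_t) − f·u_t = u_t·(1−s−f) + s.
Here 1−s−f = 0.809 and s = 0.021.
u_1 = 0.164900 × 0.809 + 0.021 = 0.154404.
u_2 = 0.154404 × 0.809 + 0.021 = 0.145913.
u_3 = 0.145913 × 0.809 + 0.021 = 0.139044.

Unemployment rate after three quarters ≈ 13.90%.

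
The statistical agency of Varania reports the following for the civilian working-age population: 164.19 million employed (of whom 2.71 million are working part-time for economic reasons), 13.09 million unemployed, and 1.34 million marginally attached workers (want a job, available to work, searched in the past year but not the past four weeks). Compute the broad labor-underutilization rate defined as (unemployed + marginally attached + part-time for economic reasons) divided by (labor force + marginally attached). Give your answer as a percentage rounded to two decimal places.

Broad underutilization rate ≈ 9.60%.

Labor force = 164.19 + 13.09 = 177.28 million.
Numerator = 13.09 + 1.34 + 2.71 = 17.14 million.
Denominator = 177.28 + 1.34 = 178.62 million.
Broad rate = 17.14 / 178.62 = 9.60%.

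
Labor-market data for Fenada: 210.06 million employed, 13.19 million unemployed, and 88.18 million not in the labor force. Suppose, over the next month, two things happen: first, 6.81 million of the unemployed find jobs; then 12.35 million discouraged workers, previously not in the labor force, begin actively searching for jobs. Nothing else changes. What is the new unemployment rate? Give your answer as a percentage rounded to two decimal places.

Initially, labor force = 210.06 + 13.19 = 223.25 million, so u = 13.19/223.25 = 5.91%.
After the first change, unemployed falls and employed rises by 6.81; labor force unchanged → E = 216.87, U = 6.38, labor force = 223.25 million.
After the second change, unemployed and labor force both rise by 12.35 → E = 216.87, U = 18.73, labor force = 235.60 million.
New unemployment rate = 18.73 / 235.60 = 7.95%.

New unemployment rate ≈ 7.95%.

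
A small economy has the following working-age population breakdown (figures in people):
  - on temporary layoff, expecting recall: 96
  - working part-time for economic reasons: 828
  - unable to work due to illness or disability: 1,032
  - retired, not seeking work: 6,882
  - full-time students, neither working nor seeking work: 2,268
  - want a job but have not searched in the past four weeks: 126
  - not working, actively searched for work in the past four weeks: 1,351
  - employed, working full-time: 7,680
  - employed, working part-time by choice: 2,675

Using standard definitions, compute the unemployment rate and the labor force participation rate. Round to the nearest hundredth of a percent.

Employed = 828 + 7,680 + 2,675 = 11,183 (anyone who worked, including part-time for economic reasons, counts as employed).
Unemployed = 96 + 1,351 = 1,447 (jobless and actively searching, or on temporary layoff).
Labor force = 11,183 + 1,447 = 12,630.
Not in labor force = 1,032 + 6,882 + 2,268 + 126 = 10,308 (those not working and not actively searching are outside the labor force — including those who want a job but have given up searching).
Civilian working-age population = 12,630 + 10,308 = 22,938.
Unemployment rate = 1,447 / 12,630 = 11.46%.
Labor force participation rate = 12,630 / 22,938 = 55.06%.

Unemployment rate ≈ 11.46%; labor force participation rate ≈ 55.06%.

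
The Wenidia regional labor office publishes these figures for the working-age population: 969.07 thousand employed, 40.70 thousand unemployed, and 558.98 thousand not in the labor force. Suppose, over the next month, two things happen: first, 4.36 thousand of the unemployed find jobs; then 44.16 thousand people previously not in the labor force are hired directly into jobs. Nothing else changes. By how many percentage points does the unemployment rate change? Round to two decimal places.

The unemployment rate changes by −0.58 percentage points.

Initially, labor force = 969.07 + 40.70 = 1,009.77 thousand, so u = 40.70/1,009.77 = 4.03%.
After the first change, unemployed falls and employed rises by 4.36; labor force unchanged → E = 973.43, U = 36.34, labor force = 1,009.77 thousand.
After the second change, employed and labor force both rise by 44.16; unemployed unchanged → E = 1,017.59, U = 36.34, labor force = 1,053.93 thousand.
New unemployment rate = 36.34 / 1,053.93 = 3.45%.
Change = 3.45% − 4.03% = −0.58 percentage points.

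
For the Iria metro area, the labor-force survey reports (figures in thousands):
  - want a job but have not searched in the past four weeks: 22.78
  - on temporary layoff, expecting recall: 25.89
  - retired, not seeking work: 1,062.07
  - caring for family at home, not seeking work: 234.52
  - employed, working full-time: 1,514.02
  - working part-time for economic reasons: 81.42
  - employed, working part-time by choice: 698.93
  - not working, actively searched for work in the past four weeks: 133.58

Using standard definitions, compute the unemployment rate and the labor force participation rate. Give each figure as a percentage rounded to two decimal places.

Unemployment rate ≈ 6.50%; labor force participation rate ≈ 65.03%.

Employed = 1,514.02 + 81.42 + 698.93 = 2,294.37 thousand (anyone who worked, including part-time for economic reasons, counts as employed).
Unemployed = 25.89 + 133.58 = 159.47 thousand (jobless and actively searching, or on temporary layoff).
Labor force = 2,294.37 + 159.47 = 2,453.84 thousand.
Not in labor force = 22.78 + 1,062.07 + 234.52 = 1,319.37 thousand (those not working and not actively searching are outside the labor force — including those who want a job but have given up searching).
Civilian working-age population = 2,453.84 + 1,319.37 = 3,773.21 thousand.
Unemployment rate = 159.47 / 2,453.84 = 6.50%.
Labor force participation rate = 2,453.84 / 3,773.21 = 65.03%.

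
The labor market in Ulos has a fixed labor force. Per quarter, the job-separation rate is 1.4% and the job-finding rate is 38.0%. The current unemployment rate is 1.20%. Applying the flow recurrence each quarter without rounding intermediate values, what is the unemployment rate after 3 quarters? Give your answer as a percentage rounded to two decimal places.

With a fixed labor force, u_{t+1} = u_t + s·(1−u_t) − f·u_t = u_t·(1−s−f) + s.
Here 1−s−f = 0.606 and s = 0.014.
u_1 = 0.012000 × 0.606 + 0.014 = 0.021272.
u_2 = 0.021272 × 0.606 + 0.014 = 0.026891.
u_3 = 0.026891 × 0.606 + 0.014 = 0.030296.

Unemployment rate after three quarters ≈ 3.03%.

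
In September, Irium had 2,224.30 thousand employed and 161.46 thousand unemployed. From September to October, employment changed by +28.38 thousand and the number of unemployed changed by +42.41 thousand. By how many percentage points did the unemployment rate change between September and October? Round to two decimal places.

The unemployment rate changed by +1.53 percentage points.

September: labor force = 2,224.30 + 161.46 = 2,385.76; u = 161.46/2,385.76 = 6.77%.
October: labor force = 2,252.68 + 203.87 = 2,456.55; u = 203.87/2,456.55 = 8.30%.
Change = 8.30% − 6.77% = +1.53 pp.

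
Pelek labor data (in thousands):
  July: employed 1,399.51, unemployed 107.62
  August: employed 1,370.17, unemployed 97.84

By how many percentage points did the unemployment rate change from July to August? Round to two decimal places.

July: labor force = 1,399.51 + 107.62 = 1,507.13; u = 107.62/1,507.13 = 7.14%.
August: labor force = 1,370.17 + 97.84 = 1,468.01; u = 97.84/1,468.01 = 6.66%.
Change = 6.66% − 7.14% = −0.48 pp.

The unemployment rate changed by −0.48 percentage points.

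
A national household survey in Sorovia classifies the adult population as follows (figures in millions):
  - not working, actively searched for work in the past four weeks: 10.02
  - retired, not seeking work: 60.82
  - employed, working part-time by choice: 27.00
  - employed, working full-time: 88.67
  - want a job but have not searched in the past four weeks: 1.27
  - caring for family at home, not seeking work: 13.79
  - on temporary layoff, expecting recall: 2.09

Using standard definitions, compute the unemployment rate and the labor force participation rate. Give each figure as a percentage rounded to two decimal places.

Unemployment rate ≈ 9.48%; labor force participation rate ≈ 62.74%.

Employed = 27.00 + 88.67 = 115.67 million.
Unemployed = 10.02 + 2.09 = 12.11 million (jobless and actively searching, or on temporary layoff).
Labor force = 115.67 + 12.11 = 127.78 million.
Not in labor force = 60.82 + 1.27 + 13.79 = 75.88 million (those not working and not actively searching are outside the labor force — including those who want a job but have given up searching).
Civilian working-age population = 127.78 + 75.88 = 203.66 million.
Unemployment rate = 12.11 / 127.78 = 9.48%.
Labor force participation rate = 127.78 / 203.66 = 62.74%.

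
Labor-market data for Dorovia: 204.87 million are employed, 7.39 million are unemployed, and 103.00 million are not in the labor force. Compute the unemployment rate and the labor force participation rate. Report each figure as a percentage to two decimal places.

Labor force = employed + unemployed = 204.87 + 7.39 = 212.26 million.
Working-age population = 212.26 + 103.00 = 315.26 million.
Unemployment rate = 7.39 / 212.26 = 3.48%.
Labor force participation rate = 212.26 / 315.26 = 67.33%.

Unemployment rate ≈ 3.48%; labor force participation rate ≈ 67.33%.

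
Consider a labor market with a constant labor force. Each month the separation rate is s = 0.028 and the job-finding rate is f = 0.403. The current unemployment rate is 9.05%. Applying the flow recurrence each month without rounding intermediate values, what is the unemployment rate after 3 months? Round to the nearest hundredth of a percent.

With a fixed labor force, u_{t+1} = u_t + s·(1−u_t) − f·u_t = u_t·(1−s−f) + s.
Here 1−s−f = 0.569 and s = 0.028.
u_1 = 0.090500 × 0.569 + 0.028 = 0.079494.
u_2 = 0.079494 × 0.569 + 0.028 = 0.073232.
u_3 = 0.073232 × 0.569 + 0.028 = 0.069669.

Unemployment rate after three months ≈ 6.97%.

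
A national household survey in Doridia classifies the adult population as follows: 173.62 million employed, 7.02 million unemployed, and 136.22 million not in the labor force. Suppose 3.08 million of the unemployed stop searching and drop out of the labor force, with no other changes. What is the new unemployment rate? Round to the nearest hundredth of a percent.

New unemployment rate ≈ 2.22%.

Initially, labor force = 173.62 + 7.02 = 180.64 million, so u = 7.02/180.64 = 3.89%.
After the change, unemployed and labor force both fall by 3.08 → E = 173.62, U = 3.94, labor force = 177.56 million.
New unemployment rate = 3.94 / 177.56 = 2.22%.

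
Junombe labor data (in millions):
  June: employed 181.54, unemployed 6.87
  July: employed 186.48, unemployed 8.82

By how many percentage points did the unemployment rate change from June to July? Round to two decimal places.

June: labor force = 181.54 + 6.87 = 188.41; u = 6.87/188.41 = 3.65%.
July: labor force = 186.48 + 8.82 = 195.30; u = 8.82/195.30 = 4.52%.
Change = 4.52% − 3.65% = +0.87 pp.

The unemployment rate changed by +0.87 percentage points.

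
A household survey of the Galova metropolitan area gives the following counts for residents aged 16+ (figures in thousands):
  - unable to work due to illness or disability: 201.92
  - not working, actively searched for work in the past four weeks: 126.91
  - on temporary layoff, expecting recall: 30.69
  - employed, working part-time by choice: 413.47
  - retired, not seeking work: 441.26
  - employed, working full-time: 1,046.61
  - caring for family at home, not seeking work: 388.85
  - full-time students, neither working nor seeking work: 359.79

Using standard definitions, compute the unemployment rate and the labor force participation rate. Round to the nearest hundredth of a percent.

Employed = 413.47 + 1,046.61 = 1,460.08 thousand.
Unemployed = 126.91 + 30.69 = 157.60 thousand (jobless and actively searching, or on temporary layoff).
Labor force = 1,460.08 + 157.60 = 1,617.68 thousand.
Not in labor force = 201.92 + 441.26 + 388.85 + 359.79 = 1,391.82 thousand (those not working and not actively searching are outside the labor force).
Civilian working-age population = 1,617.68 + 1,391.82 = 3,009.50 thousand.
Unemployment rate = 157.60 / 1,617.68 = 9.74%.
Labor force participation rate = 1,617.68 / 3,009.50 = 53.75%.

Unemployment rate ≈ 9.74%; labor force participation rate ≈ 53.75%.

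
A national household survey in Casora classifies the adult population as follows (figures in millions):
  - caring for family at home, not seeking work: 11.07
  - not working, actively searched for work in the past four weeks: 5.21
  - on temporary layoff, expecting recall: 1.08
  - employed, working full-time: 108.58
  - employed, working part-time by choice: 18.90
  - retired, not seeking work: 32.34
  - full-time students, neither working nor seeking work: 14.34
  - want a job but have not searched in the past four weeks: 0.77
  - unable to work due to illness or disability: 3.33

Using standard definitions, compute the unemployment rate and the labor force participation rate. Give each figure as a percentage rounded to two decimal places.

Unemployment rate ≈ 4.70%; labor force participation rate ≈ 68.38%.

Employed = 108.58 + 18.90 = 127.48 million.
Unemployed = 5.21 + 1.08 = 6.29 million (jobless and actively searching, or on temporary layoff).
Labor force = 127.48 + 6.29 = 133.77 million.
Not in labor force = 11.07 + 32.34 + 14.34 + 0.77 + 3.33 = 61.85 million (those not working and not actively searching are outside the labor force — including those who want a job but have given up searching).
Civilian working-age population = 133.77 + 61.85 = 195.62 million.
Unemployment rate = 6.29 / 133.77 = 4.70%.
Labor force participation rate = 133.77 / 195.62 = 68.38%.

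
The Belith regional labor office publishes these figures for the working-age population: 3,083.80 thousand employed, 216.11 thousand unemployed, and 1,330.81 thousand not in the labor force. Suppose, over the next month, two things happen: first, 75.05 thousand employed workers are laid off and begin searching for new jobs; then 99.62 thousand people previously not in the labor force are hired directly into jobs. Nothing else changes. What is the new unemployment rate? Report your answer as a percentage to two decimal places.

New unemployment rate ≈ 8.56%.

Initially, labor force = 3,083.80 + 216.11 = 3,299.91 thousand, so u = 216.11/3,299.91 = 6.55%.
After the first change, employed falls and unemployed rises by 75.05; labor force unchanged → E = 3,008.75, U = 291.16, labor force = 3,299.91 thousand.
After the second change, employed and labor force both rise by 99.62; unemployed unchanged → E = 3,108.37, U = 291.16, labor force = 3,399.53 thousand.
New unemployment rate = 291.16 / 3,399.53 = 8.56%.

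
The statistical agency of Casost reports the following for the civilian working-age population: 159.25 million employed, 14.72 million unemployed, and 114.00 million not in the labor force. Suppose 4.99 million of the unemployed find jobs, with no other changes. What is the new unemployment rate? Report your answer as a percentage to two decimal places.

Initially, labor force = 159.25 + 14.72 = 173.97 million, so u = 14.72/173.97 = 8.46%.
After the change, unemployed falls and employed rises by 4.99; labor force unchanged → E = 164.24, U = 9.73, labor force = 173.97 million.
New unemployment rate = 9.73 / 173.97 = 5.59%.

New unemployment rate ≈ 5.59%.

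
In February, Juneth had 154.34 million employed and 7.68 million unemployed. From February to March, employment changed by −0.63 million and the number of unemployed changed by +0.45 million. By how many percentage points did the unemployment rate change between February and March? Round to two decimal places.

The unemployment rate changed by +0.28 percentage points.

February: labor force = 154.34 + 7.68 = 162.02; u = 7.68/162.02 = 4.74%.
March: labor force = 153.71 + 8.13 = 161.84; u = 8.13/161.84 = 5.02%.
Change = 5.02% − 4.74% = +0.28 pp.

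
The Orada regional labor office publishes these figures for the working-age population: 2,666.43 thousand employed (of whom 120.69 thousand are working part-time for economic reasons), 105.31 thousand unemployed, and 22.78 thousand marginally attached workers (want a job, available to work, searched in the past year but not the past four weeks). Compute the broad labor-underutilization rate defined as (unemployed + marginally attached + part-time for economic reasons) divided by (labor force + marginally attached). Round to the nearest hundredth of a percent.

Labor force = 2,666.43 + 105.31 = 2,771.74 thousand.
Numerator = 105.31 + 22.78 + 120.69 = 248.78 thousand.
Denominator = 2,771.74 + 22.78 = 2,794.52 thousand.
Broad rate = 248.78 / 2,794.52 = 8.90%.

Broad underutilization rate ≈ 8.90%.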